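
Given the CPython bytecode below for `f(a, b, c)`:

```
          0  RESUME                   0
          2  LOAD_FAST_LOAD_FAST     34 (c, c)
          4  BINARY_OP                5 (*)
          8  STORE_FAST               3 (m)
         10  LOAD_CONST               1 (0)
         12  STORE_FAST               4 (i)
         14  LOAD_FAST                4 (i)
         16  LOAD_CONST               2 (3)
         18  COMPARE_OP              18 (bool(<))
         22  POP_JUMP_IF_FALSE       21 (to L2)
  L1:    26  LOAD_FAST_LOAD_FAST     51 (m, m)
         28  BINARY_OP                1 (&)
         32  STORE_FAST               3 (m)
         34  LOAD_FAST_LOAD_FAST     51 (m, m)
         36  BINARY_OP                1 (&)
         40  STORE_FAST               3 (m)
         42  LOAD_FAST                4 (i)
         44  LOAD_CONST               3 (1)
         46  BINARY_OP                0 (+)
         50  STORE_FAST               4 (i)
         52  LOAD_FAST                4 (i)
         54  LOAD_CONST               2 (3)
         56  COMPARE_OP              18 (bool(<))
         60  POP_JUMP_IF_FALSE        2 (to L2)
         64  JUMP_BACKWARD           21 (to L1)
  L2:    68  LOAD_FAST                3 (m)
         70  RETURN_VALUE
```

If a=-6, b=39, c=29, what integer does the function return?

LOAD_FAST_LOAD_FAST c,c → push 29,29. Stack: [29, 29]
BINARY_OP * → 29 * 29 = 841. Stack: [841]
STORE_FAST m → m=841. Stack: []
LOAD_CONST → push 0. Stack: [0]
STORE_FAST i → i=0. Stack: []
LOAD_FAST i → push 0. Stack: [0]
LOAD_CONST → push 3. Stack: [0, 3]
COMPARE_OP bool(<) → 0 vs 3 = True. Stack: [True]
POP_JUMP_IF_FALSE → pop True; no jump. Stack: []
LOAD_FAST_LOAD_FAST m,m → push 841,841. Stack: [841, 841]
BINARY_OP & → 841 & 841 = 841. Stack: [841]
STORE_FAST m → m=841. Stack: []
LOAD_FAST_LOAD_FAST m,m → push 841,841. Stack: [841, 841]
BINARY_OP & → 841 & 841 = 841. Stack: [841]
STORE_FAST m → m=841. Stack: []
LOAD_FAST i → push 0. Stack: [0]
LOAD_CONST → push 1. Stack: [0, 1]
BINARY_OP + → 0 + 1 = 1. Stack: [1]
STORE_FAST i → i=1. Stack: []
LOAD_FAST i → push 1. Stack: [1]
LOAD_CONST → push 3. Stack: [1, 3]
COMPARE_OP bool(<) → 1 vs 3 = True. Stack: [True]
POP_JUMP_IF_FALSE → pop True; no jump. Stack: []
LOAD_FAST_LOAD_FAST m,m → push 841,841. Stack: [841, 841]
BINARY_OP & → 841 & 841 = 841. Stack: [841]
STORE_FAST m → m=841. Stack: []
LOAD_FAST_LOAD_FAST m,m → push 841,841. Stack: [841, 841]
BINARY_OP & → 841 & 841 = 841. Stack: [841]
STORE_FAST m → m=841. Stack: []
LOAD_FAST i → push 1. Stack: [1]
LOAD_CONST → push 1. Stack: [1, 1]
BINARY_OP + → 1 + 1 = 2. Stack: [2]
STORE_FAST i → i=2. Stack: []
LOAD_FAST i → push 2. Stack: [2]
LOAD_CONST → push 3. Stack: [2, 3]
COMPARE_OP bool(<) → 2 vs 3 = True. Stack: [True]
POP_JUMP_IF_FALSE → pop True; no jump. Stack: []
LOAD_FAST_LOAD_FAST m,m → push 841,841. Stack: [841, 841]
BINARY_OP & → 841 & 841 = 841. Stack: [841]
STORE_FAST m → m=841. Stack: []
LOAD_FAST_LOAD_FAST m,m → push 841,841. Stack: [841, 841]
BINARY_OP & → 841 & 841 = 841. Stack: [841]
STORE_FAST m → m=841. Stack: []
LOAD_FAST i → push 2. Stack: [2]
LOAD_CONST → push 1. Stack: [2, 1]
BINARY_OP + → 2 + 1 = 3. Stack: [3]
STORE_FAST i → i=3. Stack: []
LOAD_FAST i → push 3. Stack: [3]
LOAD_CONST → push 3. Stack: [3, 3]
COMPARE_OP bool(<) → 3 vs 3 = False. Stack: [False]
POP_JUMP_IF_FALSE → pop False; jump. Stack: []
LOAD_FAST m → push 841. Stack: [841]
RETURN_VALUE → return 841.

841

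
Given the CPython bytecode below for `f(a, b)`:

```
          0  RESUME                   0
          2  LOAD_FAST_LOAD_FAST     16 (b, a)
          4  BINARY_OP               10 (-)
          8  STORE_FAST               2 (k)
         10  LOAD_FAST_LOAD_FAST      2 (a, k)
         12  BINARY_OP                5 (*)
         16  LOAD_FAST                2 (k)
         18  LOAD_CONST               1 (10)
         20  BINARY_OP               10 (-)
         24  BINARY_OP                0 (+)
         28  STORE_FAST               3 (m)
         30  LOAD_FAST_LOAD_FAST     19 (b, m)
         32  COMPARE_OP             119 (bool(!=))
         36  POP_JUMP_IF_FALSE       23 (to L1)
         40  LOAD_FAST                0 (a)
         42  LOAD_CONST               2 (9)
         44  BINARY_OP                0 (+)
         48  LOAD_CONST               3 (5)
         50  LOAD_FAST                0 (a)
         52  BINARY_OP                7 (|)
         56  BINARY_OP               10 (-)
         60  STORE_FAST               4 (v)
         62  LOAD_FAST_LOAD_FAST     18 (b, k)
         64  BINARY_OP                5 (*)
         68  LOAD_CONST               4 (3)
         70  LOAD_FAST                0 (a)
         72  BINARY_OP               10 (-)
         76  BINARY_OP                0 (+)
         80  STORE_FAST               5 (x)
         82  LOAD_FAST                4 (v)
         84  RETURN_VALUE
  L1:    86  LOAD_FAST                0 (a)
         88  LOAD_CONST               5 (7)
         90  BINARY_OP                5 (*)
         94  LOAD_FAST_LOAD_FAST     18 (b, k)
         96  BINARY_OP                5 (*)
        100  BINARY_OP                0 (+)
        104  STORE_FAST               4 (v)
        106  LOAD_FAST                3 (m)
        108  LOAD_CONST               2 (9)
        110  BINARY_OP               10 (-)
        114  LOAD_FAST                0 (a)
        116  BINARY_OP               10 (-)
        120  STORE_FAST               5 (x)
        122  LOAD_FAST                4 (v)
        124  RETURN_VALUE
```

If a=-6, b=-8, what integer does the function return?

4

LOAD_FAST_LOAD_FAST b,a → push -8,-6. Stack: [-8, -6]
BINARY_OP - → -8 - -6 = -2. Stack: [-2]
STORE_FAST k → k=-2. Stack: []
LOAD_FAST_LOAD_FAST a,k → push -6,-2. Stack: [-6, -2]
BINARY_OP * → -6 * -2 = 12. Stack: [12]
LOAD_FAST k → push -2. Stack: [12, -2]
LOAD_CONST → push 10. Stack: [12, -2, 10]
BINARY_OP - → -2 - 10 = -12. Stack: [12, -12]
BINARY_OP + → 12 + -12 = 0. Stack: [0]
STORE_FAST m → m=0. Stack: []
LOAD_FAST_LOAD_FAST b,m → push -8,0. Stack: [-8, 0]
COMPARE_OP bool(!=) → -8 vs 0 = True. Stack: [True]
POP_JUMP_IF_FALSE → pop True; no jump. Stack: []
LOAD_FAST a → push -6. Stack: [-6]
LOAD_CONST → push 9. Stack: [-6, 9]
BINARY_OP + → -6 + 9 = 3. Stack: [3]
LOAD_CONST → push 5. Stack: [3, 5]
LOAD_FAST a → push -6. Stack: [3, 5, -6]
BINARY_OP | → 5 | -6 = -1. Stack: [3, -1]
BINARY_OP - → 3 - -1 = 4. Stack: [4]
STORE_FAST v → v=4. Stack: []
LOAD_FAST_LOAD_FAST b,k → push -8,-2. Stack: [-8, -2]
BINARY_OP * → -8 * -2 = 16. Stack: [16]
LOAD_CONST → push 3. Stack: [16, 3]
LOAD_FAST a → push -6. Stack: [16, 3, -6]
BINARY_OP - → 3 - -6 = 9. Stack: [16, 9]
BINARY_OP + → 16 + 9 = 25. Stack: [25]
STORE_FAST x → x=25. Stack: []
LOAD_FAST v → push 4. Stack: [4]
RETURN_VALUE → return 4.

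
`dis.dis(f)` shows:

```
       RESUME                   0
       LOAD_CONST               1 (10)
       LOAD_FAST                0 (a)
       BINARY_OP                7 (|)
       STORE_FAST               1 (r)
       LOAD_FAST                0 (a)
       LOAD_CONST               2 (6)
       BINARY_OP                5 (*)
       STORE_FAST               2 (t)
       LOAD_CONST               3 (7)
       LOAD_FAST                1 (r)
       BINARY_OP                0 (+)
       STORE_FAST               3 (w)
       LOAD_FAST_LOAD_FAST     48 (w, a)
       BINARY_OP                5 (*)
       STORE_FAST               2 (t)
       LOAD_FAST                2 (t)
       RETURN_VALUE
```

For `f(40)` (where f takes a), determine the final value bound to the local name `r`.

42

LOAD_CONST → push 10. Stack: [10]
LOAD_FAST a → push 40. Stack: [10, 40]
BINARY_OP | → 10 | 40 = 42. Stack: [42]
STORE_FAST r → r=42. Stack: []
LOAD_FAST a → push 40. Stack: [40]
LOAD_CONST → push 6. Stack: [40, 6]
BINARY_OP * → 40 * 6 = 240. Stack: [240]
STORE_FAST t → t=240. Stack: []
LOAD_CONST → push 7. Stack: [7]
LOAD_FAST r → push 42. Stack: [7, 42]
BINARY_OP + → 7 + 42 = 49. Stack: [49]
STORE_FAST w → w=49. Stack: []
LOAD_FAST_LOAD_FAST w,a → push 49,40. Stack: [49, 40]
BINARY_OP * → 49 * 40 = 1960. Stack: [1960]
STORE_FAST t → t=1960. Stack: []
LOAD_FAST t → push 1960. Stack: [1960]
RETURN_VALUE → return 1960.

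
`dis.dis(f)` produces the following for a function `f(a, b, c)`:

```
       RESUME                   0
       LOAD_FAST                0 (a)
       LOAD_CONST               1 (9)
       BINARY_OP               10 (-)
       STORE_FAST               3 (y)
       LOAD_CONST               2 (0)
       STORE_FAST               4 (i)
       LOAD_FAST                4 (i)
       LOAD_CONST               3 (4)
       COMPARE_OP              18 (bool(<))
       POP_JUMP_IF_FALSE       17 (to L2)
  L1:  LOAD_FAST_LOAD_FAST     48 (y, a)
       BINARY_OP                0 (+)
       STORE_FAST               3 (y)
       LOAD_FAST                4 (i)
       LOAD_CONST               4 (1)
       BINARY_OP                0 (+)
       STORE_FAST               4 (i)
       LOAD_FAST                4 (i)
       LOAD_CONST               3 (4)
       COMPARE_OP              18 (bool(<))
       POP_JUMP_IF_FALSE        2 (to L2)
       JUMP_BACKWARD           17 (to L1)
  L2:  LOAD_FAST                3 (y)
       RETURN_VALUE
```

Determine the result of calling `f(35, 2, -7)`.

LOAD_FAST a → push 35. Stack: [35]
LOAD_CONST → push 9. Stack: [35, 9]
BINARY_OP - → 35 - 9 = 26. Stack: [26]
STORE_FAST y → y=26. Stack: []
LOAD_CONST → push 0. Stack: [0]
STORE_FAST i → i=0. Stack: []
LOAD_FAST i → push 0. Stack: [0]
LOAD_CONST → push 4. Stack: [0, 4]
COMPARE_OP bool(<) → 0 vs 4 = True. Stack: [True]
POP_JUMP_IF_FALSE → pop True; no jump. Stack: []
LOAD_FAST_LOAD_FAST y,a → push 26,35. Stack: [26, 35]
BINARY_OP + → 26 + 35 = 61. Stack: [61]
STORE_FAST y → y=61. Stack: []
LOAD_FAST i → push 0. Stack: [0]
LOAD_CONST → push 1. Stack: [0, 1]
BINARY_OP + → 0 + 1 = 1. Stack: [1]
STORE_FAST i → i=1. Stack: []
LOAD_FAST i → push 1. Stack: [1]
LOAD_CONST → push 4. Stack: [1, 4]
COMPARE_OP bool(<) → 1 vs 4 = True. Stack: [True]
POP_JUMP_IF_FALSE → pop True; no jump. Stack: []
LOAD_FAST_LOAD_FAST y,a → push 61,35. Stack: [61, 35]
BINARY_OP + → 61 + 35 = 96. Stack: [96]
STORE_FAST y → y=96. Stack: []
LOAD_FAST i → push 1. Stack: [1]
LOAD_CONST → push 1. Stack: [1, 1]
BINARY_OP + → 1 + 1 = 2. Stack: [2]
STORE_FAST i → i=2. Stack: []
LOAD_FAST i → push 2. Stack: [2]
LOAD_CONST → push 4. Stack: [2, 4]
COMPARE_OP bool(<) → 2 vs 4 = True. Stack: [True]
POP_JUMP_IF_FALSE → pop True; no jump. Stack: []
LOAD_FAST_LOAD_FAST y,a → push 96,35. Stack: [96, 35]
BINARY_OP + → 96 + 35 = 131. Stack: [131]
STORE_FAST y → y=131. Stack: []
LOAD_FAST i → push 2. Stack: [2]
LOAD_CONST → push 1. Stack: [2, 1]
BINARY_OP + → 2 + 1 = 3. Stack: [3]
STORE_FAST i → i=3. Stack: []
LOAD_FAST i → push 3. Stack: [3]
LOAD_CONST → push 4. Stack: [3, 4]
COMPARE_OP bool(<) → 3 vs 4 = True. Stack: [True]
POP_JUMP_IF_FALSE → pop True; no jump. Stack: []
LOAD_FAST_LOAD_FAST y,a → push 131,35. Stack: [131, 35]
BINARY_OP + → 131 + 35 = 166. Stack: [166]
STORE_FAST y → y=166. Stack: []
LOAD_FAST i → push 3. Stack: [3]
LOAD_CONST → push 1. Stack: [3, 1]
BINARY_OP + → 3 + 1 = 4. Stack: [4]
STORE_FAST i → i=4. Stack: []
LOAD_FAST i → push 4. Stack: [4]
LOAD_CONST → push 4. Stack: [4, 4]
COMPARE_OP bool(<) → 4 vs 4 = False. Stack: [False]
POP_JUMP_IF_FALSE → pop False; jump. Stack: []
LOAD_FAST y → push 166. Stack: [166]
RETURN_VALUE → return 166.

166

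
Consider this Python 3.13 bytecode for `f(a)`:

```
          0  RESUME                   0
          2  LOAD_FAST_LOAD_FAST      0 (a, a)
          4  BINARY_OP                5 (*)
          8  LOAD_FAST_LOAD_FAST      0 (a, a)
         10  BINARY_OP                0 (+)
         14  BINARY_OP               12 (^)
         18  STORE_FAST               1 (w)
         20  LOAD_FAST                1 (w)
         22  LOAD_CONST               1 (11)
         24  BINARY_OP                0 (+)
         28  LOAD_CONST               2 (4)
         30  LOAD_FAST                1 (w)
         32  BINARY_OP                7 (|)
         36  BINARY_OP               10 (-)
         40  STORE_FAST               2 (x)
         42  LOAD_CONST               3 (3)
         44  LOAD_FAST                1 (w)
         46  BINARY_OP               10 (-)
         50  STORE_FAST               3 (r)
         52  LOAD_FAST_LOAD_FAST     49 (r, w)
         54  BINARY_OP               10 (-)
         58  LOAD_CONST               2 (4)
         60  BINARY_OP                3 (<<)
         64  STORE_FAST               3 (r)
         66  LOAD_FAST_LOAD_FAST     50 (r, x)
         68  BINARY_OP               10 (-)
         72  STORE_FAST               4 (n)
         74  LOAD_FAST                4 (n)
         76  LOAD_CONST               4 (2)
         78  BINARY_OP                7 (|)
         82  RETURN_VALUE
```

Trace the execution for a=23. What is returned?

LOAD_FAST_LOAD_FAST a,a → push 23,23. Stack: [23, 23]
BINARY_OP * → 23 * 23 = 529. Stack: [529]
LOAD_FAST_LOAD_FAST a,a → push 23,23. Stack: [529, 23, 23]
BINARY_OP + → 23 + 23 = 46. Stack: [529, 46]
BINARY_OP ^ → 529 ^ 46 = 575. Stack: [575]
STORE_FAST w → w=575. Stack: []
LOAD_FAST w → push 575. Stack: [575]
LOAD_CONST → push 11. Stack: [575, 11]
BINARY_OP + → 575 + 11 = 586. Stack: [586]
LOAD_CONST → push 4. Stack: [586, 4]
LOAD_FAST w → push 575. Stack: [586, 4, 575]
BINARY_OP | → 4 | 575 = 575. Stack: [586, 575]
BINARY_OP - → 586 - 575 = 11. Stack: [11]
STORE_FAST x → x=11. Stack: []
LOAD_CONST → push 3. Stack: [3]
LOAD_FAST w → push 575. Stack: [3, 575]
BINARY_OP - → 3 - 575 = -572. Stack: [-572]
STORE_FAST r → r=-572. Stack: []
LOAD_FAST_LOAD_FAST r,w → push -572,575. Stack: [-572, 575]
BINARY_OP - → -572 - 575 = -1147. Stack: [-1147]
LOAD_CONST → push 4. Stack: [-1147, 4]
BINARY_OP << → -1147 << 4 = -18352. Stack: [-18352]
STORE_FAST r → r=-18352. Stack: []
LOAD_FAST_LOAD_FAST r,x → push -18352,11. Stack: [-18352, 11]
BINARY_OP - → -18352 - 11 = -18363. Stack: [-18363]
STORE_FAST n → n=-18363. Stack: []
LOAD_FAST n → push -18363. Stack: [-18363]
LOAD_CONST → push 2. Stack: [-18363, 2]
BINARY_OP | → -18363 | 2 = -18361. Stack: [-18361]
RETURN_VALUE → return -18361.

-18361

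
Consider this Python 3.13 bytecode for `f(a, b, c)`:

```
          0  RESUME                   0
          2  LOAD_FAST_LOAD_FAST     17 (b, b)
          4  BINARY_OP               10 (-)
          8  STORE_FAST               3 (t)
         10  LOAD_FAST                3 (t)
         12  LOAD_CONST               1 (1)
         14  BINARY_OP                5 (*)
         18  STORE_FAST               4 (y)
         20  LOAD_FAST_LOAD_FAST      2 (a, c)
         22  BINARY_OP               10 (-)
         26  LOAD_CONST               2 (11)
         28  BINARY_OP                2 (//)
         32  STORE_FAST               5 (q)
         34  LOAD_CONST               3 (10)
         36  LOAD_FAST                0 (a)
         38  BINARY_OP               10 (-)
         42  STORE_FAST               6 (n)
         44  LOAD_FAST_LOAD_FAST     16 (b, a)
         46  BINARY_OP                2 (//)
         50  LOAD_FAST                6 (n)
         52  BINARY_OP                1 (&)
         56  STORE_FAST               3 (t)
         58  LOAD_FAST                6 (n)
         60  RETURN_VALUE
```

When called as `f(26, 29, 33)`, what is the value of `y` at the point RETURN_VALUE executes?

0

LOAD_FAST_LOAD_FAST b,b → push 29,29. Stack: [29, 29]
BINARY_OP - → 29 - 29 = 0. Stack: [0]
STORE_FAST t → t=0. Stack: []
LOAD_FAST t → push 0. Stack: [0]
LOAD_CONST → push 1. Stack: [0, 1]
BINARY_OP * → 0 * 1 = 0. Stack: [0]
STORE_FAST y → y=0. Stack: []
LOAD_FAST_LOAD_FAST a,c → push 26,33. Stack: [26, 33]
BINARY_OP - → 26 - 33 = -7. Stack: [-7]
LOAD_CONST → push 11. Stack: [-7, 11]
BINARY_OP // → -7 // 11 = -1. Stack: [-1]
STORE_FAST q → q=-1. Stack: []
LOAD_CONST → push 10. Stack: [10]
LOAD_FAST a → push 26. Stack: [10, 26]
BINARY_OP - → 10 - 26 = -16. Stack: [-16]
STORE_FAST n → n=-16. Stack: []
LOAD_FAST_LOAD_FAST b,a → push 29,26. Stack: [29, 26]
BINARY_OP // → 29 // 26 = 1. Stack: [1]
LOAD_FAST n → push -16. Stack: [1, -16]
BINARY_OP & → 1 & -16 = 0. Stack: [0]
STORE_FAST t → t=0. Stack: []
LOAD_FAST n → push -16. Stack: [-16]
RETURN_VALUE → return -16.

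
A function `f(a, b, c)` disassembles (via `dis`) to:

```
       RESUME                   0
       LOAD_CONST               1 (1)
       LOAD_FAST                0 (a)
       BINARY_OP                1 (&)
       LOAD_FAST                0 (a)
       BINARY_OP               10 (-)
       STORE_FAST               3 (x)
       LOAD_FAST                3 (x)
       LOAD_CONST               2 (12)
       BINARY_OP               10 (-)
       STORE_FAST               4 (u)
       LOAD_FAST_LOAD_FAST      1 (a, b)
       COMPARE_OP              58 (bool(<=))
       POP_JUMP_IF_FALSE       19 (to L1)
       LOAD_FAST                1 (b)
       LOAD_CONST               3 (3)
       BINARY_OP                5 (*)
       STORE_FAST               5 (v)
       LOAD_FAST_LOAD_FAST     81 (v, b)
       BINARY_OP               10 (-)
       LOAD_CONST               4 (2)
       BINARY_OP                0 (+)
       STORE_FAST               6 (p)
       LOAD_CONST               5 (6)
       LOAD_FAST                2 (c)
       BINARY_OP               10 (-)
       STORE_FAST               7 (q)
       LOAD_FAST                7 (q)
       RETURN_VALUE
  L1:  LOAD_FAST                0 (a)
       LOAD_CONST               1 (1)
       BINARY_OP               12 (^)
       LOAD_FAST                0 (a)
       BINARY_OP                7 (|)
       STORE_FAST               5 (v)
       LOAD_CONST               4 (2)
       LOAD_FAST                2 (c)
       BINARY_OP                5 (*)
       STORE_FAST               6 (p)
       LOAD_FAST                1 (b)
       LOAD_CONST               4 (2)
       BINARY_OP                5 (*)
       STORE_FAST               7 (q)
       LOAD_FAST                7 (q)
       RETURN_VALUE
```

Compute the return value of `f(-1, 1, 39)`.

LOAD_CONST → push 1. Stack: [1]
LOAD_FAST a → push -1. Stack: [1, -1]
BINARY_OP & → 1 & -1 = 1. Stack: [1]
LOAD_FAST a → push -1. Stack: [1, -1]
BINARY_OP - → 1 - -1 = 2. Stack: [2]
STORE_FAST x → x=2. Stack: []
LOAD_FAST x → push 2. Stack: [2]
LOAD_CONST → push 12. Stack: [2, 12]
BINARY_OP - → 2 - 12 = -10. Stack: [-10]
STORE_FAST u → u=-10. Stack: []
LOAD_FAST_LOAD_FAST a,b → push -1,1. Stack: [-1, 1]
COMPARE_OP bool(<=) → -1 vs 1 = True. Stack: [True]
POP_JUMP_IF_FALSE → pop True; no jump. Stack: []
LOAD_FAST b → push 1. Stack: [1]
LOAD_CONST → push 3. Stack: [1, 3]
BINARY_OP * → 1 * 3 = 3. Stack: [3]
STORE_FAST v → v=3. Stack: []
LOAD_FAST_LOAD_FAST v,b → push 3,1. Stack: [3, 1]
BINARY_OP - → 3 - 1 = 2. Stack: [2]
LOAD_CONST → push 2. Stack: [2, 2]
BINARY_OP + → 2 + 2 = 4. Stack: [4]
STORE_FAST p → p=4. Stack: []
LOAD_CONST → push 6. Stack: [6]
LOAD_FAST c → push 39. Stack: [6, 39]
BINARY_OP - → 6 - 39 = -33. Stack: [-33]
STORE_FAST q → q=-33. Stack: []
LOAD_FAST q → push -33. Stack: [-33]
RETURN_VALUE → return -33.

-33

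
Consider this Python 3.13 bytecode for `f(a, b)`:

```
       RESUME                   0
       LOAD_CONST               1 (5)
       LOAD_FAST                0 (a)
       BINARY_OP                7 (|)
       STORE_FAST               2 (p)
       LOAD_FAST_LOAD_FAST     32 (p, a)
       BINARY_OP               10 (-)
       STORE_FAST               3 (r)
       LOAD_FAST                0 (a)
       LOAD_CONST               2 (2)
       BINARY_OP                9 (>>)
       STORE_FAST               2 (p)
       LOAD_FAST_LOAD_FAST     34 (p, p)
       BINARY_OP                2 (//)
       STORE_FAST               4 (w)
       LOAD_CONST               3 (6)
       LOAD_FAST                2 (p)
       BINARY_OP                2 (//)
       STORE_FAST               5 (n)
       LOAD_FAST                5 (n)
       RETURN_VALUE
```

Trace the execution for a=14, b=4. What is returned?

LOAD_CONST → push 5. Stack: [5]
LOAD_FAST a → push 14. Stack: [5, 14]
BINARY_OP | → 5 | 14 = 15. Stack: [15]
STORE_FAST p → p=15. Stack: []
LOAD_FAST_LOAD_FAST p,a → push 15,14. Stack: [15, 14]
BINARY_OP - → 15 - 14 = 1. Stack: [1]
STORE_FAST r → r=1. Stack: []
LOAD_FAST a → push 14. Stack: [14]
LOAD_CONST → push 2. Stack: [14, 2]
BINARY_OP >> → 14 >> 2 = 3. Stack: [3]
STORE_FAST p → p=3. Stack: []
LOAD_FAST_LOAD_FAST p,p → push 3,3. Stack: [3, 3]
BINARY_OP // → 3 // 3 = 1. Stack: [1]
STORE_FAST w → w=1. Stack: []
LOAD_CONST → push 6. Stack: [6]
LOAD_FAST p → push 3. Stack: [6, 3]
BINARY_OP // → 6 // 3 = 2. Stack: [2]
STORE_FAST n → n=2. Stack: []
LOAD_FAST n → push 2. Stack: [2]
RETURN_VALUE → return 2.

2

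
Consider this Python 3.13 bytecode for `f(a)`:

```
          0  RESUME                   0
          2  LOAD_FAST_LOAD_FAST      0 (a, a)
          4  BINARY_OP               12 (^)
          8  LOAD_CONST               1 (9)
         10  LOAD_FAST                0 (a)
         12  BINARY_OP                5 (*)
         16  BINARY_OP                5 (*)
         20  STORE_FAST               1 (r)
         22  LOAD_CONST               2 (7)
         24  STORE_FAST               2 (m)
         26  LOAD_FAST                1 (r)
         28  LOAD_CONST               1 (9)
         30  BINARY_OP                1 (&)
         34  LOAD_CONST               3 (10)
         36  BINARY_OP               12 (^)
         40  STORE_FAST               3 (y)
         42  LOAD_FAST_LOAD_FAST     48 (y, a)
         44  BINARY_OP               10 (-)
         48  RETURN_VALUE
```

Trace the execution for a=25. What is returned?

-15

LOAD_FAST_LOAD_FAST a,a → push 25,25. Stack: [25, 25]
BINARY_OP ^ → 25 ^ 25 = 0. Stack: [0]
LOAD_CONST → push 9. Stack: [0, 9]
LOAD_FAST a → push 25. Stack: [0, 9, 25]
BINARY_OP * → 9 * 25 = 225. Stack: [0, 225]
BINARY_OP * → 0 * 225 = 0. Stack: [0]
STORE_FAST r → r=0. Stack: []
LOAD_CONST → push 7. Stack: [7]
STORE_FAST m → m=7. Stack: []
LOAD_FAST r → push 0. Stack: [0]
LOAD_CONST → push 9. Stack: [0, 9]
BINARY_OP & → 0 & 9 = 0. Stack: [0]
LOAD_CONST → push 10. Stack: [0, 10]
BINARY_OP ^ → 0 ^ 10 = 10. Stack: [10]
STORE_FAST y → y=10. Stack: []
LOAD_FAST_LOAD_FAST y,a → push 10,25. Stack: [10, 25]
BINARY_OP - → 10 - 25 = -15. Stack: [-15]
RETURN_VALUE → return -15.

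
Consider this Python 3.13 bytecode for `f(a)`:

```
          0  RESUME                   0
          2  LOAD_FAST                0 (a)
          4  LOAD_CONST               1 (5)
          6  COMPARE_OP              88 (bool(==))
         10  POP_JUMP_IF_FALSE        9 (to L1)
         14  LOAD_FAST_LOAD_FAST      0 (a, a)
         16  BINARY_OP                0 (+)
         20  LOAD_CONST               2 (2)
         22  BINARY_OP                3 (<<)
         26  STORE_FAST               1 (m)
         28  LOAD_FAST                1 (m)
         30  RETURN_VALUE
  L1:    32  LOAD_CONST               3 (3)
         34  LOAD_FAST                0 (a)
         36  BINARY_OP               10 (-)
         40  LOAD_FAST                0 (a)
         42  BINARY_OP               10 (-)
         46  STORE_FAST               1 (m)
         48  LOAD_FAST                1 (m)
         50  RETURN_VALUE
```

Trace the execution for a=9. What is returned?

-15

LOAD_FAST a → push 9. Stack: [9]
LOAD_CONST → push 5. Stack: [9, 5]
COMPARE_OP bool(==) → 9 vs 5 = False. Stack: [False]
POP_JUMP_IF_FALSE → pop False; jump. Stack: []
LOAD_CONST → push 3. Stack: [3]
LOAD_FAST a → push 9. Stack: [3, 9]
BINARY_OP - → 3 - 9 = -6. Stack: [-6]
LOAD_FAST a → push 9. Stack: [-6, 9]
BINARY_OP - → -6 - 9 = -15. Stack: [-15]
STORE_FAST m → m=-15. Stack: []
LOAD_FAST m → push -15. Stack: [-15]
RETURN_VALUE → return -15.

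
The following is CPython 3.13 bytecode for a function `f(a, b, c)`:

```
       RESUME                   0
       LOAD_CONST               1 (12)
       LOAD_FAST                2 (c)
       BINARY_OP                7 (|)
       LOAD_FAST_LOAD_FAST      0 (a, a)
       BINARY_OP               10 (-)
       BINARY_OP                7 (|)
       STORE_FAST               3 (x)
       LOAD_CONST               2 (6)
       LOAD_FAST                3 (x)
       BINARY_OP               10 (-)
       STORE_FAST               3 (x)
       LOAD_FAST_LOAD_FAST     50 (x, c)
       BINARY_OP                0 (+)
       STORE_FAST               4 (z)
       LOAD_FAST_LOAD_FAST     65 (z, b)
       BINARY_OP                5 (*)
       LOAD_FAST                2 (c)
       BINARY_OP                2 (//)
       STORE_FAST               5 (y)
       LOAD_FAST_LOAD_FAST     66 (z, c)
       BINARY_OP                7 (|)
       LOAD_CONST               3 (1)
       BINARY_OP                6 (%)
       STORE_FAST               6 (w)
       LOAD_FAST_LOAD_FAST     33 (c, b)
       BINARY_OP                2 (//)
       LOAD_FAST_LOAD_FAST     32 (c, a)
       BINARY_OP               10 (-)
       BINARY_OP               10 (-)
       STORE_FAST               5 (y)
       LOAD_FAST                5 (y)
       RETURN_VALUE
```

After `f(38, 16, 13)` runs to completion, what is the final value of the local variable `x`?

-7

LOAD_CONST → push 12. Stack: [12]
LOAD_FAST c → push 13. Stack: [12, 13]
BINARY_OP | → 12 | 13 = 13. Stack: [13]
LOAD_FAST_LOAD_FAST a,a → push 38,38. Stack: [13, 38, 38]
BINARY_OP - → 38 - 38 = 0. Stack: [13, 0]
BINARY_OP | → 13 | 0 = 13. Stack: [13]
STORE_FAST x → x=13. Stack: []
LOAD_CONST → push 6. Stack: [6]
LOAD_FAST x → push 13. Stack: [6, 13]
BINARY_OP - → 6 - 13 = -7. Stack: [-7]
STORE_FAST x → x=-7. Stack: []
LOAD_FAST_LOAD_FAST x,c → push -7,13. Stack: [-7, 13]
BINARY_OP + → -7 + 13 = 6. Stack: [6]
STORE_FAST z → z=6. Stack: []
LOAD_FAST_LOAD_FAST z,b → push 6,16. Stack: [6, 16]
BINARY_OP * → 6 * 16 = 96. Stack: [96]
LOAD_FAST c → push 13. Stack: [96, 13]
BINARY_OP // → 96 // 13 = 7. Stack: [7]
STORE_FAST y → y=7. Stack: []
LOAD_FAST_LOAD_FAST z,c → push 6,13. Stack: [6, 13]
BINARY_OP | → 6 | 13 = 15. Stack: [15]
LOAD_CONST → push 1. Stack: [15, 1]
BINARY_OP % → 15 % 1 = 0. Stack: [0]
STORE_FAST w → w=0. Stack: []
LOAD_FAST_LOAD_FAST c,b → push 13,16. Stack: [13, 16]
BINARY_OP // → 13 // 16 = 0. Stack: [0]
LOAD_FAST_LOAD_FAST c,a → push 13,38. Stack: [0, 13, 38]
BINARY_OP - → 13 - 38 = -25. Stack: [0, -25]
BINARY_OP - → 0 - -25 = 25. Stack: [25]
STORE_FAST y → y=25. Stack: []
LOAD_FAST y → push 25. Stack: [25]
RETURN_VALUE → return 25.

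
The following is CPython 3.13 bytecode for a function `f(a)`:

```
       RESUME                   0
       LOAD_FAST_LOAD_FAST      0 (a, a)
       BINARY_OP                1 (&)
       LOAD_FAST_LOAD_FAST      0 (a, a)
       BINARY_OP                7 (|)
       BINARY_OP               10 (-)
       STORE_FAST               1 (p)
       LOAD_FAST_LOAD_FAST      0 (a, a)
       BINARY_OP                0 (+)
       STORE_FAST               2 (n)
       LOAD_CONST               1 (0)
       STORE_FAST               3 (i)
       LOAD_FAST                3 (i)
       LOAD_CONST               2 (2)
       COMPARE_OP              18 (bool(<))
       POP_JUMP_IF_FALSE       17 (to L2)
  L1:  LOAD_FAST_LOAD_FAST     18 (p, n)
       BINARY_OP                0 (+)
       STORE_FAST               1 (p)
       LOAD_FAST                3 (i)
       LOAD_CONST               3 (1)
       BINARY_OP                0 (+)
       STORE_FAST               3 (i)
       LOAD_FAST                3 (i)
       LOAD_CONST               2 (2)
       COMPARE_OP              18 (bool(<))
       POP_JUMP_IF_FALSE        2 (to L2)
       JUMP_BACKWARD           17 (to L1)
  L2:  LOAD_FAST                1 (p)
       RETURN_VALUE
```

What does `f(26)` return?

104

LOAD_FAST_LOAD_FAST a,a → push 26,26. Stack: [26, 26]
BINARY_OP & → 26 & 26 = 26. Stack: [26]
LOAD_FAST_LOAD_FAST a,a → push 26,26. Stack: [26, 26, 26]
BINARY_OP | → 26 | 26 = 26. Stack: [26, 26]
BINARY_OP - → 26 - 26 = 0. Stack: [0]
STORE_FAST p → p=0. Stack: []
LOAD_FAST_LOAD_FAST a,a → push 26,26. Stack: [26, 26]
BINARY_OP + → 26 + 26 = 52. Stack: [52]
STORE_FAST n → n=52. Stack: []
LOAD_CONST → push 0. Stack: [0]
STORE_FAST i → i=0. Stack: []
LOAD_FAST i → push 0. Stack: [0]
LOAD_CONST → push 2. Stack: [0, 2]
COMPARE_OP bool(<) → 0 vs 2 = True. Stack: [True]
POP_JUMP_IF_FALSE → pop True; no jump. Stack: []
LOAD_FAST_LOAD_FAST p,n → push 0,52. Stack: [0, 52]
BINARY_OP + → 0 + 52 = 52. Stack: [52]
STORE_FAST p → p=52. Stack: []
LOAD_FAST i → push 0. Stack: [0]
LOAD_CONST → push 1. Stack: [0, 1]
BINARY_OP + → 0 + 1 = 1. Stack: [1]
STORE_FAST i → i=1. Stack: []
LOAD_FAST i → push 1. Stack: [1]
LOAD_CONST → push 2. Stack: [1, 2]
COMPARE_OP bool(<) → 1 vs 2 = True. Stack: [True]
POP_JUMP_IF_FALSE → pop True; no jump. Stack: []
LOAD_FAST_LOAD_FAST p,n → push 52,52. Stack: [52, 52]
BINARY_OP + → 52 + 52 = 104. Stack: [104]
STORE_FAST p → p=104. Stack: []
LOAD_FAST i → push 1. Stack: [1]
LOAD_CONST → push 1. Stack: [1, 1]
BINARY_OP + → 1 + 1 = 2. Stack: [2]
STORE_FAST i → i=2. Stack: []
LOAD_FAST i → push 2. Stack: [2]
LOAD_CONST → push 2. Stack: [2, 2]
COMPARE_OP bool(<) → 2 vs 2 = False. Stack: [False]
POP_JUMP_IF_FALSE → pop False; jump. Stack: []
LOAD_FAST p → push 104. Stack: [104]
RETURN_VALUE → return 104.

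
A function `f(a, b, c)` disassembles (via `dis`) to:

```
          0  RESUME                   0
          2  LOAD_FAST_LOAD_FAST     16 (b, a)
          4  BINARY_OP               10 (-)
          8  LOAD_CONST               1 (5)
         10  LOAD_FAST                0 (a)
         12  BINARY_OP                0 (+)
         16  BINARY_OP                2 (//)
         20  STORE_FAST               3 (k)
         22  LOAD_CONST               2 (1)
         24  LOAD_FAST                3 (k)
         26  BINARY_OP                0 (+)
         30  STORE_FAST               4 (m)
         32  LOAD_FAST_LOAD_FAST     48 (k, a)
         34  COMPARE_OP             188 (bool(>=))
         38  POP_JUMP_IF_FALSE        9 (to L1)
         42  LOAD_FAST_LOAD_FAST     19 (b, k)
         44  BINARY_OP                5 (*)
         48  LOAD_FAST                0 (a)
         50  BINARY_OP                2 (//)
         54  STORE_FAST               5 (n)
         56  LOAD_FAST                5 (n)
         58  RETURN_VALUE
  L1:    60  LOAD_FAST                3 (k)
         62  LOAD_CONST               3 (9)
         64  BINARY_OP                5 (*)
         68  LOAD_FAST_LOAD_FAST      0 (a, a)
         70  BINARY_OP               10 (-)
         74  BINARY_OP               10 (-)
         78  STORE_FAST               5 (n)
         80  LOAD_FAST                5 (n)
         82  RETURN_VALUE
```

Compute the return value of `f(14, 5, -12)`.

-9

LOAD_FAST_LOAD_FAST b,a → push 5,14. Stack: [5, 14]
BINARY_OP - → 5 - 14 = -9. Stack: [-9]
LOAD_CONST → push 5. Stack: [-9, 5]
LOAD_FAST a → push 14. Stack: [-9, 5, 14]
BINARY_OP + → 5 + 14 = 19. Stack: [-9, 19]
BINARY_OP // → -9 // 19 = -1. Stack: [-1]
STORE_FAST k → k=-1. Stack: []
LOAD_CONST → push 1. Stack: [1]
LOAD_FAST k → push -1. Stack: [1, -1]
BINARY_OP + → 1 + -1 = 0. Stack: [0]
STORE_FAST m → m=0. Stack: []
LOAD_FAST_LOAD_FAST k,a → push -1,14. Stack: [-1, 14]
COMPARE_OP bool(>=) → -1 vs 14 = False. Stack: [False]
POP_JUMP_IF_FALSE → pop False; jump. Stack: []
LOAD_FAST k → push -1. Stack: [-1]
LOAD_CONST → push 9. Stack: [-1, 9]
BINARY_OP * → -1 * 9 = -9. Stack: [-9]
LOAD_FAST_LOAD_FAST a,a → push 14,14. Stack: [-9, 14, 14]
BINARY_OP - → 14 - 14 = 0. Stack: [-9, 0]
BINARY_OP - → -9 - 0 = -9. Stack: [-9]
STORE_FAST n → n=-9. Stack: []
LOAD_FAST n → push -9. Stack: [-9]
RETURN_VALUE → return -9.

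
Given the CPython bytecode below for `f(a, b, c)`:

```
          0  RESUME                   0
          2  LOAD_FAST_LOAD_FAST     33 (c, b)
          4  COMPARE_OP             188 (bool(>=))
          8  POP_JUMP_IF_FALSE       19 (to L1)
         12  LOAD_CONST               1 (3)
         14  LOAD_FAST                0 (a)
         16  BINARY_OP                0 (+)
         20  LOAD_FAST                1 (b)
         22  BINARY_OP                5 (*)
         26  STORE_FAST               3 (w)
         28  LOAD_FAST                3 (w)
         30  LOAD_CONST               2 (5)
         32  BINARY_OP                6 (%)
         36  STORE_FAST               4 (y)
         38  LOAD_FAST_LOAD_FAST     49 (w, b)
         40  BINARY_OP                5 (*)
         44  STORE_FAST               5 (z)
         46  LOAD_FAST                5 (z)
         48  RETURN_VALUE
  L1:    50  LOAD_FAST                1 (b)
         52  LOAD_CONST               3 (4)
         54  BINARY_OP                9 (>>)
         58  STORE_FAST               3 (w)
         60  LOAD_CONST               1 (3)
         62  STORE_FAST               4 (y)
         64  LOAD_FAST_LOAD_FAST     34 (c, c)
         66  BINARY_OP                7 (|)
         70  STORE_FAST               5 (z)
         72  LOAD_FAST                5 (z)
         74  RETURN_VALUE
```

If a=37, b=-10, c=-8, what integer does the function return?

4000

LOAD_FAST_LOAD_FAST c,b → push -8,-10. Stack: [-8, -10]
COMPARE_OP bool(>=) → -8 vs -10 = True. Stack: [True]
POP_JUMP_IF_FALSE → pop True; no jump. Stack: []
LOAD_CONST → push 3. Stack: [3]
LOAD_FAST a → push 37. Stack: [3, 37]
BINARY_OP + → 3 + 37 = 40. Stack: [40]
LOAD_FAST b → push -10. Stack: [40, -10]
BINARY_OP * → 40 * -10 = -400. Stack: [-400]
STORE_FAST w → w=-400. Stack: []
LOAD_FAST w → push -400. Stack: [-400]
LOAD_CONST → push 5. Stack: [-400, 5]
BINARY_OP % → -400 % 5 = 0. Stack: [0]
STORE_FAST y → y=0. Stack: []
LOAD_FAST_LOAD_FAST w,b → push -400,-10. Stack: [-400, -10]
BINARY_OP * → -400 * -10 = 4000. Stack: [4000]
STORE_FAST z → z=4000. Stack: []
LOAD_FAST z → push 4000. Stack: [4000]
RETURN_VALUE → return 4000.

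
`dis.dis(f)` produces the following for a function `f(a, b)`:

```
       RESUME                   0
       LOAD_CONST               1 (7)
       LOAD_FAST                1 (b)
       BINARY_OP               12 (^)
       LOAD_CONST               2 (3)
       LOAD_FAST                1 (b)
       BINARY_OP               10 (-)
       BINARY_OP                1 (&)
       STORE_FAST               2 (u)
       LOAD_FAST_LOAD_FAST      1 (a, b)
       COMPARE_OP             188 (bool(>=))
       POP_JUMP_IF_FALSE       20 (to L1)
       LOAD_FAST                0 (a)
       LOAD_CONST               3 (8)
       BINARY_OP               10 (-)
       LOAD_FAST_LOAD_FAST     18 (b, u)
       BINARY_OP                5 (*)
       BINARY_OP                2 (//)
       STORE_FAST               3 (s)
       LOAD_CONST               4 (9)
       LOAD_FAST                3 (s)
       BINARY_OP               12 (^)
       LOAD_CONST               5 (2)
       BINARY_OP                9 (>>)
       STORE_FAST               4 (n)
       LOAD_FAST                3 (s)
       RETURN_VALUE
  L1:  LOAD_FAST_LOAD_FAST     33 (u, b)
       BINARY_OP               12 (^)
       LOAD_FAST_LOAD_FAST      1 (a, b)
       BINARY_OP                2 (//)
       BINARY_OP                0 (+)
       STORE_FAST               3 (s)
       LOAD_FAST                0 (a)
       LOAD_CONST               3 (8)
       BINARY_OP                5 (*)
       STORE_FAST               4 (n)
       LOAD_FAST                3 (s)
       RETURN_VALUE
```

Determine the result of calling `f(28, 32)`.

LOAD_CONST → push 7. Stack: [7]
LOAD_FAST b → push 32. Stack: [7, 32]
BINARY_OP ^ → 7 ^ 32 = 39. Stack: [39]
LOAD_CONST → push 3. Stack: [39, 3]
LOAD_FAST b → push 32. Stack: [39, 3, 32]
BINARY_OP - → 3 - 32 = -29. Stack: [39, -29]
BINARY_OP & → 39 & -29 = 35. Stack: [35]
STORE_FAST u → u=35. Stack: []
LOAD_FAST_LOAD_FAST a,b → push 28,32. Stack: [28, 32]
COMPARE_OP bool(>=) → 28 vs 32 = False. Stack: [False]
POP_JUMP_IF_FALSE → pop False; jump. Stack: []
LOAD_FAST_LOAD_FAST u,b → push 35,32. Stack: [35, 32]
BINARY_OP ^ → 35 ^ 32 = 3. Stack: [3]
LOAD_FAST_LOAD_FAST a,b → push 28,32. Stack: [3, 28, 32]
BINARY_OP // → 28 // 32 = 0. Stack: [3, 0]
BINARY_OP + → 3 + 0 = 3. Stack: [3]
STORE_FAST s → s=3. Stack: []
LOAD_FAST a → push 28. Stack: [28]
LOAD_CONST → push 8. Stack: [28, 8]
BINARY_OP * → 28 * 8 = 224. Stack: [224]
STORE_FAST n → n=224. Stack: []
LOAD_FAST s → push 3. Stack: [3]
RETURN_VALUE → return 3.

3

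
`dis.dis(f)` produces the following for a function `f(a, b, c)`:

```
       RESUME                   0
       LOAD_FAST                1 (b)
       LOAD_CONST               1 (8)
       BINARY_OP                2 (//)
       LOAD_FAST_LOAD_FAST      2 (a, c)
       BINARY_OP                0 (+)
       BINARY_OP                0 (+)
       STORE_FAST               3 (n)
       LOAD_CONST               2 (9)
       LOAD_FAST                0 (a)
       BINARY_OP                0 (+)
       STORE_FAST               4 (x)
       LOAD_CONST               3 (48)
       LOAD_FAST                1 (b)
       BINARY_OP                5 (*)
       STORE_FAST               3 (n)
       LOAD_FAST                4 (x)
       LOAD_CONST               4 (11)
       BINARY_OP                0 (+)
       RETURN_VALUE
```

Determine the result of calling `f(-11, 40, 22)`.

LOAD_FAST b → push 40. Stack: [40]
LOAD_CONST → push 8. Stack: [40, 8]
BINARY_OP // → 40 // 8 = 5. Stack: [5]
LOAD_FAST_LOAD_FAST a,c → push -11,22. Stack: [5, -11, 22]
BINARY_OP + → -11 + 22 = 11. Stack: [5, 11]
BINARY_OP + → 5 + 11 = 16. Stack: [16]
STORE_FAST n → n=16. Stack: []
LOAD_CONST → push 9. Stack: [9]
LOAD_FAST a → push -11. Stack: [9, -11]
BINARY_OP + → 9 + -11 = -2. Stack: [-2]
STORE_FAST x → x=-2. Stack: []
LOAD_CONST → push 48. Stack: [48]
LOAD_FAST b → push 40. Stack: [48, 40]
BINARY_OP * → 48 * 40 = 1920. Stack: [1920]
STORE_FAST n → n=1920. Stack: []
LOAD_FAST x → push -2. Stack: [-2]
LOAD_CONST → push 11. Stack: [-2, 11]
BINARY_OP + → -2 + 11 = 9. Stack: [9]
RETURN_VALUE → return 9.

9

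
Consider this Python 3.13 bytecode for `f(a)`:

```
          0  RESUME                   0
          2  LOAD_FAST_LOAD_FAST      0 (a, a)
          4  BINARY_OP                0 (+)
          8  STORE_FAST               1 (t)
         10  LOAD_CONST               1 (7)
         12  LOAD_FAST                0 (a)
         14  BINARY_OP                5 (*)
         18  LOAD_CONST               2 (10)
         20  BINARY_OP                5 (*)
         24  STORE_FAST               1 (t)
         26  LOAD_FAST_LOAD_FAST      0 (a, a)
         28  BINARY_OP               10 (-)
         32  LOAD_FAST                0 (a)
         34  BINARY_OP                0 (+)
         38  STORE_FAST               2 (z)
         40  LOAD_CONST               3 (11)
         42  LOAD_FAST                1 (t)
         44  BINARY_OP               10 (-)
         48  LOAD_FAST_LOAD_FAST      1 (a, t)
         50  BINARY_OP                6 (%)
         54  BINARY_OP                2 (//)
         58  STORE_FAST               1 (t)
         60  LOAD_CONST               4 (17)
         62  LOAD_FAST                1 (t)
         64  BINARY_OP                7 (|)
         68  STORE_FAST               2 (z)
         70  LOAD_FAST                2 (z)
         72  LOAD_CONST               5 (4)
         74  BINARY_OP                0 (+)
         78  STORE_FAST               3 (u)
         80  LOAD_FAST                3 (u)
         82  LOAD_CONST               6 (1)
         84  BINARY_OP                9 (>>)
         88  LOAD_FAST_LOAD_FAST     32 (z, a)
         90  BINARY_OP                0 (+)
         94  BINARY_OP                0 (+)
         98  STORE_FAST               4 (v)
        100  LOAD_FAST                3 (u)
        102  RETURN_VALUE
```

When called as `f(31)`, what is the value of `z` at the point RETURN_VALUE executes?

-69

LOAD_FAST_LOAD_FAST a,a → push 31,31. Stack: [31, 31]
BINARY_OP + → 31 + 31 = 62. Stack: [62]
STORE_FAST t → t=62. Stack: []
LOAD_CONST → push 7. Stack: [7]
LOAD_FAST a → push 31. Stack: [7, 31]
BINARY_OP * → 7 * 31 = 217. Stack: [217]
LOAD_CONST → push 10. Stack: [217, 10]
BINARY_OP * → 217 * 10 = 2170. Stack: [2170]
STORE_FAST t → t=2170. Stack: []
LOAD_FAST_LOAD_FAST a,a → push 31,31. Stack: [31, 31]
BINARY_OP - → 31 - 31 = 0. Stack: [0]
LOAD_FAST a → push 31. Stack: [0, 31]
BINARY_OP + → 0 + 31 = 31. Stack: [31]
STORE_FAST z → z=31. Stack: []
LOAD_CONST → push 11. Stack: [11]
LOAD_FAST t → push 2170. Stack: [11, 2170]
BINARY_OP - → 11 - 2170 = -2159. Stack: [-2159]
LOAD_FAST_LOAD_FAST a,t → push 31,2170. Stack: [-2159, 31, 2170]
BINARY_OP % → 31 % 2170 = 31. Stack: [-2159, 31]
BINARY_OP // → -2159 // 31 = -70. Stack: [-70]
STORE_FAST t → t=-70. Stack: []
LOAD_CONST → push 17. Stack: [17]
LOAD_FAST t → push -70. Stack: [17, -70]
BINARY_OP | → 17 | -70 = -69. Stack: [-69]
STORE_FAST z → z=-69. Stack: []
LOAD_FAST z → push -69. Stack: [-69]
LOAD_CONST → push 4. Stack: [-69, 4]
BINARY_OP + → -69 + 4 = -65. Stack: [-65]
STORE_FAST u → u=-65. Stack: []
LOAD_FAST u → push -65. Stack: [-65]
LOAD_CONST → push 1. Stack: [-65, 1]
BINARY_OP >> → -65 >> 1 = -33. Stack: [-33]
LOAD_FAST_LOAD_FAST z,a → push -69,31. Stack: [-33, -69, 31]
BINARY_OP + → -69 + 31 = -38. Stack: [-33, -38]
BINARY_OP + → -33 + -38 = -71. Stack: [-71]
STORE_FAST v → v=-71. Stack: []
LOAD_FAST u → push -65. Stack: [-65]
RETURN_VALUE → return -65.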